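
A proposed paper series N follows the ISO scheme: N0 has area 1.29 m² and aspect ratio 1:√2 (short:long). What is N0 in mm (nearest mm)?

955 × 1351 mm

Let the short side be w mm. Then w · w√2 = 1.29 m² = 1,290,000 mm².
w² = 1,290,000/√2, so w ≈ 955.1 mm; long side = w√2 ≈ 1350.7 mm.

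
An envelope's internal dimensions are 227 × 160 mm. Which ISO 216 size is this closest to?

C5 (162 × 229 mm)

Aspect ratio 227/160 ≈ 1.419 — close to the ISO √2 ≈ 1.414.
In the C-series (envelope sizes, between A and B): C5 = 162 × 229 mm.
Off by 4 mm total — nearest standard size.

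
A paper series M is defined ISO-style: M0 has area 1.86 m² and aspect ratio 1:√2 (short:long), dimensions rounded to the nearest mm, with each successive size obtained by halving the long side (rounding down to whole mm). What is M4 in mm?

286 × 405 mm

Let M0's short side be w mm. w · w√2 = 1.86 m² = 1,860,000 mm², so w ≈ 1146.8 mm and w√2 ≈ 1621.9 mm → M0 = 1147 × 1622 mm.
M1: ⌊1622/2⌋ × 1147 = 811 × 1147 mm
M2: ⌊1147/2⌋ × 811 = 573 × 811 mm
M3: ⌊811/2⌋ × 573 = 405 × 573 mm
M4: ⌊573/2⌋ × 405 = 286 × 405 mm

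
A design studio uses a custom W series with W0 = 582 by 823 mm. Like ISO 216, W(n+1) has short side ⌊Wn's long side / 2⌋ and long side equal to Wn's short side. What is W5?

102 × 145 mm

W1 = 411 × 582 mm (from W0 by 1 halving).
W2: ⌊582/2⌋ × 411 = 291 × 411 mm
W3: ⌊411/2⌋ × 291 = 205 × 291 mm
W4: ⌊291/2⌋ × 205 = 145 × 205 mm
W5: ⌊205/2⌋ × 145 = 102 × 145 mm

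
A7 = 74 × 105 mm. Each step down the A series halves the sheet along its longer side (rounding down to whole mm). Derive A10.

26 × 37 mm

A8: ⌊105/2⌋ × 74 = 52 × 74 mm
A9: ⌊74/2⌋ × 52 = 37 × 52 mm
A10: ⌊52/2⌋ × 37 = 26 × 37 mm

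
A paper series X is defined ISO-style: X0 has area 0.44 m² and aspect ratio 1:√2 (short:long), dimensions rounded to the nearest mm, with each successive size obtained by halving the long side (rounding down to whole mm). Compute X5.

98 × 139 mm

Let X0's short side be w mm. w · w√2 = 0.44 m² = 440,000 mm², so w ≈ 557.8 mm and w√2 ≈ 788.8 mm → X0 = 558 × 789 mm.
X1: ⌊789/2⌋ × 558 = 394 × 558 mm
X2: ⌊558/2⌋ × 394 = 279 × 394 mm
X3: ⌊394/2⌋ × 279 = 197 × 279 mm
X4: ⌊279/2⌋ × 197 = 139 × 197 mm
X5: ⌊197/2⌋ × 139 = 98 × 139 mm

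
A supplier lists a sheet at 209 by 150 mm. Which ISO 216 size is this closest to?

A5 (148 × 210 mm)

Aspect ratio 209/150 ≈ 1.393 (ISO target is √2 ≈ 1.414).
In the A-series (A0 area = 1 m²): A5 = 148 × 210 mm.
Off by 3 mm total — nearest standard size.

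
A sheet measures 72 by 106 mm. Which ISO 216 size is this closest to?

A7 (74 × 105 mm)

Aspect ratio 106/72 ≈ 1.472 (ISO target is √2 ≈ 1.414).
In the A-series (A0 area = 1 m²): A7 = 74 × 105 mm.
Off by 3 mm total — nearest standard size.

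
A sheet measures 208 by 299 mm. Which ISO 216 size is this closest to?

Aspect ratio 299/208 ≈ 1.438 (ISO target is √2 ≈ 1.414).
In the A-series (A0 area = 1 m²): A4 = 210 × 297 mm.
Off by 4 mm total — nearest standard size.

A4 (210 × 297 mm)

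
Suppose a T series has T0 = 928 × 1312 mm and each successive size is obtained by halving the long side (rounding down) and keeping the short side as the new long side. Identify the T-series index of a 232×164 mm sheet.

T5

T0: 928 × 1312 mm
T1: 656 × 928 mm
T2: 464 × 656 mm
T3: 328 × 464 mm
T4: 232 × 328 mm
T5: 164 × 232 mm
T6: 116 × 164 mm
→ matches T5.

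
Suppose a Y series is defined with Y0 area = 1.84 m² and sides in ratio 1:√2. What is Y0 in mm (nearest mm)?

1141 × 1613 mm

Let the short side be w mm. Then w · w√2 = 1.84 m² = 1,840,000 mm².
w² = 1,840,000/√2, so w ≈ 1140.6 mm; long side = w√2 ≈ 1613.1 mm.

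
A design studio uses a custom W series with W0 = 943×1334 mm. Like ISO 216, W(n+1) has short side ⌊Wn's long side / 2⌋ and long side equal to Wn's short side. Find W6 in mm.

W1: ⌊1334/2⌋ × 943 = 667 × 943 mm
W2: ⌊943/2⌋ × 667 = 471 × 667 mm
W3: ⌊667/2⌋ × 471 = 333 × 471 mm
W4: ⌊471/2⌋ × 333 = 235 × 333 mm
W5: ⌊333/2⌋ × 235 = 166 × 235 mm
W6: ⌊235/2⌋ × 166 = 117 × 166 mm

117 × 166 mm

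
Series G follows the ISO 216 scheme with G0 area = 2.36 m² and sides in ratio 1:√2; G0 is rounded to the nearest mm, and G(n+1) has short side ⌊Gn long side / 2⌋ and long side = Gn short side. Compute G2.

646 × 913 mm

Let G0's short side be w mm. w · w√2 = 2.36 m² = 2,360,000 mm², so w ≈ 1291.8 mm and w√2 ≈ 1826.9 mm → G0 = 1292 × 1827 mm.
G1: ⌊1827/2⌋ × 1292 = 913 × 1292 mm
G2: ⌊1292/2⌋ × 913 = 646 × 913 mm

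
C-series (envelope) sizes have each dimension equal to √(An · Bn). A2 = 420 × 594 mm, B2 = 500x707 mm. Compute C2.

Short side: √(420 · 500) = √210000 ≈ 458.3 → 458 mm
Long side: √(594 · 707) = √419958 ≈ 648.0 → 648 mm

458 × 648 mm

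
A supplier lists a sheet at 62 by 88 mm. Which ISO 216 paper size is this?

Aspect ratio 88/62 ≈ 1.419 — close to the ISO √2 ≈ 1.414.
In the B-series (B0 = 1000 × 1414 mm): B8 = 62 × 88 mm.

B8 (62 × 88 mm)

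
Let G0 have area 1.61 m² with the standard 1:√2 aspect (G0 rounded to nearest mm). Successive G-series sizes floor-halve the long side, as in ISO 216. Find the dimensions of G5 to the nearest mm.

188 × 266 mm

Let G0's short side be w mm. w · w√2 = 1.61 m² = 1,610,000 mm², so w ≈ 1067.0 mm and w√2 ≈ 1508.9 mm → G0 = 1067 × 1509 mm.
G1: ⌊1509/2⌋ × 1067 = 754 × 1067 mm
G2: ⌊1067/2⌋ × 754 = 533 × 754 mm
G3: ⌊754/2⌋ × 533 = 377 × 533 mm
G4: ⌊533/2⌋ × 377 = 266 × 377 mm
G5: ⌊377/2⌋ × 266 = 188 × 266 mm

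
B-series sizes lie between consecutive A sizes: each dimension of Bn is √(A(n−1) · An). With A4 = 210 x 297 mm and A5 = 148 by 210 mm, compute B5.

Short side: √(210 · 148) = √31080 ≈ 176.3 → 176 mm
Long side: √(297 · 210) = √62370 ≈ 249.7 → 250 mm

176 × 250 mm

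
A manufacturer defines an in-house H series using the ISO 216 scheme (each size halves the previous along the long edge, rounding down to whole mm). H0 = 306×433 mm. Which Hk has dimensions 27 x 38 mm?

H7

H0: 306 × 433 mm
H1: 216 × 306 mm
H2: 153 × 216 mm
H3: 108 × 153 mm
H4: 76 × 108 mm
H5: 54 × 76 mm
H6: 38 × 54 mm
H7: 27 × 38 mm
H8: 19 × 27 mm
→ matches H7.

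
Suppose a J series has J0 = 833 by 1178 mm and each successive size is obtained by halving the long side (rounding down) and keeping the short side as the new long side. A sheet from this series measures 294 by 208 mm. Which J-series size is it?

J0: 833 × 1178 mm
J1: 589 × 833 mm
J2: 416 × 589 mm
J3: 294 × 416 mm
J4: 208 × 294 mm
J5: 147 × 208 mm
→ matches J4.

J4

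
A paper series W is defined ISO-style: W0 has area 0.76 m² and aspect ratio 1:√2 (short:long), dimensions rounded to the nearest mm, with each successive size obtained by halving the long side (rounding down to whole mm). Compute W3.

259 × 366 mm

Let W0's short side be w mm. w · w√2 = 0.76 m² = 760,000 mm², so w ≈ 733.1 mm and w√2 ≈ 1036.7 mm → W0 = 733 × 1037 mm.
W1: ⌊1037/2⌋ × 733 = 518 × 733 mm
W2: ⌊733/2⌋ × 518 = 366 × 518 mm
W3: ⌊518/2⌋ × 366 = 259 × 366 mm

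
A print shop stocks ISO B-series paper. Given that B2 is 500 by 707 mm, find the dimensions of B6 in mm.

125 × 176 mm

B3: ⌊707/2⌋ × 500 = 353 × 500 mm
B4: ⌊500/2⌋ × 353 = 250 × 353 mm
B5: ⌊353/2⌋ × 250 = 176 × 250 mm
B6: ⌊250/2⌋ × 176 = 125 × 176 mm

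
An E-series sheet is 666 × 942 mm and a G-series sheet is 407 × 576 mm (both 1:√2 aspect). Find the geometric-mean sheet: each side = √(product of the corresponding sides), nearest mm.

521 × 737 mm

Short side: √(666 · 407) = √271062 ≈ 520.6 → 521 mm
Long side: √(942 · 576) = √542592 ≈ 736.6 → 737 mm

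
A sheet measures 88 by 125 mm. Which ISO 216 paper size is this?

Aspect ratio 125/88 ≈ 1.420 — close to the ISO √2 ≈ 1.414.
In the B-series (B0 = 1000 × 1414 mm): B7 = 88 × 125 mm.

B7 (88 × 125 mm)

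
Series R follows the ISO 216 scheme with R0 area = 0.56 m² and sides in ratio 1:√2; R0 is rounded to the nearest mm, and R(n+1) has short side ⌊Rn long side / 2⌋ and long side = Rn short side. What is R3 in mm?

222 × 314 mm

Let R0's short side be w mm. w · w√2 = 0.56 m² = 560,000 mm², so w ≈ 629.3 mm and w√2 ≈ 889.9 mm → R0 = 629 × 890 mm.
R1: ⌊890/2⌋ × 629 = 445 × 629 mm
R2: ⌊629/2⌋ × 445 = 314 × 445 mm
R3: ⌊445/2⌋ × 314 = 222 × 314 mm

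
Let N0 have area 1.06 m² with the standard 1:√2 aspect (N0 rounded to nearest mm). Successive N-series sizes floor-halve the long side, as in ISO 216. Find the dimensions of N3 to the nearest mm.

306 × 433 mm

Let N0's short side be w mm. w · w√2 = 1.06 m² = 1,060,000 mm², so w ≈ 865.8 mm and w√2 ≈ 1224.4 mm → N0 = 866 × 1224 mm.
N1: ⌊1224/2⌋ × 866 = 612 × 866 mm
N2: ⌊866/2⌋ × 612 = 433 × 612 mm
N3: ⌊612/2⌋ × 433 = 306 × 433 mm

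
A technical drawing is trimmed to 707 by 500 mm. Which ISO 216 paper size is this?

Aspect ratio 707/500 ≈ 1.414 — close to the ISO √2 ≈ 1.414.
In the B-series (B0 = 1000 × 1414 mm): B2 = 500 × 707 mm.

B2 (500 × 707 mm)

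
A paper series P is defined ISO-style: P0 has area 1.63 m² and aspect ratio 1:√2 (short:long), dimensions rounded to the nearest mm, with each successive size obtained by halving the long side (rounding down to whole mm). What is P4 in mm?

268 × 379 mm

Let P0's short side be w mm. w · w√2 = 1.63 m² = 1,630,000 mm², so w ≈ 1073.6 mm and w√2 ≈ 1518.3 mm → P0 = 1074 × 1518 mm.
P1: ⌊1518/2⌋ × 1074 = 759 × 1074 mm
P2: ⌊1074/2⌋ × 759 = 537 × 759 mm
P3: ⌊759/2⌋ × 537 = 379 × 537 mm
P4: ⌊537/2⌋ × 379 = 268 × 379 mm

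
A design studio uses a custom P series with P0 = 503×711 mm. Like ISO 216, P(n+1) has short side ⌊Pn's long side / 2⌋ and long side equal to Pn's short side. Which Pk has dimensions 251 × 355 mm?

P0: 503 × 711 mm
P1: 355 × 503 mm
P2: 251 × 355 mm
P3: 177 × 251 mm
→ matches P2.

P2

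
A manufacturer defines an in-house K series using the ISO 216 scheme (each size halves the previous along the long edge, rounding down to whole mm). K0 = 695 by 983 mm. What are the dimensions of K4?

K1: ⌊983/2⌋ × 695 = 491 × 695 mm
K2: ⌊695/2⌋ × 491 = 347 × 491 mm
K3: ⌊491/2⌋ × 347 = 245 × 347 mm
K4: ⌊347/2⌋ × 245 = 173 × 245 mm

173 × 245 mm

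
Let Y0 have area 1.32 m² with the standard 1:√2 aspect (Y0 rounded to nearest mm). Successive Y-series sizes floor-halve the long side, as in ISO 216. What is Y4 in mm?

Let Y0's short side be w mm. w · w√2 = 1.32 m² = 1,320,000 mm², so w ≈ 966.1 mm and w√2 ≈ 1366.3 mm → Y0 = 966 × 1366 mm.
Y1: ⌊1366/2⌋ × 966 = 683 × 966 mm
Y2: ⌊966/2⌋ × 683 = 483 × 683 mm
Y3: ⌊683/2⌋ × 483 = 341 × 483 mm
Y4: ⌊483/2⌋ × 341 = 241 × 341 mm

241 × 341 mm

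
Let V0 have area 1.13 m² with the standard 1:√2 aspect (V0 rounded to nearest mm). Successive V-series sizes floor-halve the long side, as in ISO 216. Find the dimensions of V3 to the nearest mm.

316 × 447 mm

Let V0's short side be w mm. w · w√2 = 1.13 m² = 1,130,000 mm², so w ≈ 893.9 mm and w√2 ≈ 1264.1 mm → V0 = 894 × 1264 mm.
V1: ⌊1264/2⌋ × 894 = 632 × 894 mm
V2: ⌊894/2⌋ × 632 = 447 × 632 mm
V3: ⌊632/2⌋ × 447 = 316 × 447 mm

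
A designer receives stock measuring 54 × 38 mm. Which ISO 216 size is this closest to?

A9 (37 × 52 mm)

Aspect ratio 54/38 ≈ 1.421 — close to the ISO √2 ≈ 1.414.
In the A-series (A0 area = 1 m²): A9 = 37 × 52 mm.
Off by 3 mm total — nearest standard size.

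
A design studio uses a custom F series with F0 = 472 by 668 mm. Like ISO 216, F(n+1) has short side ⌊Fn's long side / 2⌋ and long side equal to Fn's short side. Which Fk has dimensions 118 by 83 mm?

F5

F0: 472 × 668 mm
F1: 334 × 472 mm
F2: 236 × 334 mm
F3: 167 × 236 mm
F4: 118 × 167 mm
F5: 83 × 118 mm
F6: 59 × 83 mm
→ matches F5.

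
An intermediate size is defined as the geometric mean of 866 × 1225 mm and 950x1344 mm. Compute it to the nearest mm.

Short side: √(866 · 950) = √822700 ≈ 907.0 → 907 mm
Long side: √(1225 · 1344) = √1646400 ≈ 1283.1 → 1283 mm

907 × 1283 mm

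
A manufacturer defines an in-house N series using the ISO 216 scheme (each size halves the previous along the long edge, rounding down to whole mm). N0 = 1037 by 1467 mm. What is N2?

518 × 733 mm

N1: ⌊1467/2⌋ × 1037 = 733 × 1037 mm
N2: ⌊1037/2⌋ × 733 = 518 × 733 mm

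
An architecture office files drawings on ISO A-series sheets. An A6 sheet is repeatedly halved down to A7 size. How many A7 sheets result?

Each ISO step halves the sheet: 1 × A6 → 2 × A7
From A6 to A7 is 1 halving step: 2^1 = 2.

2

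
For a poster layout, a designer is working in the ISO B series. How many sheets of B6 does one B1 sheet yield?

32

Each ISO step halves the sheet: 1 × B1 → 2 × B2 → 4 × B3 → 8 × B4 → …
From B1 to B6 is 5 halving steps: 2^5 = 32.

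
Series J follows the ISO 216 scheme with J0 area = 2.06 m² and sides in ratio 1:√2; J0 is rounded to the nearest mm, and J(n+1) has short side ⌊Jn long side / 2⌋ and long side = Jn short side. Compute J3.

Let J0's short side be w mm. w · w√2 = 2.06 m² = 2,060,000 mm², so w ≈ 1206.9 mm and w√2 ≈ 1706.8 mm → J0 = 1207 × 1707 mm.
J1: ⌊1707/2⌋ × 1207 = 853 × 1207 mm
J2: ⌊1207/2⌋ × 853 = 603 × 853 mm
J3: ⌊853/2⌋ × 603 = 426 × 603 mm

426 × 603 mm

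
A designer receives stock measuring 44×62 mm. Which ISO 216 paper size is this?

B9 (44 × 62 mm)

Aspect ratio 62/44 ≈ 1.409 — close to the ISO √2 ≈ 1.414.
In the B-series (B0 = 1000 × 1414 mm): B9 = 44 × 62 mm.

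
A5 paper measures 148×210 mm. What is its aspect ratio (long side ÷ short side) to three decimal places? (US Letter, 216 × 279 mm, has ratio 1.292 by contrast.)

210 / 148 = 1.419
ISO 216 targets √2 ≈ 1.414; the +0.005 deviation is from mm rounding.

1.419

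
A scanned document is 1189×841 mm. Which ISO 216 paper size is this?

A0 (841 × 1189 mm)

Aspect ratio 1189/841 ≈ 1.414 — close to the ISO √2 ≈ 1.414.
In the A-series (A0 area = 1 m²): A0 = 841 × 1189 mm.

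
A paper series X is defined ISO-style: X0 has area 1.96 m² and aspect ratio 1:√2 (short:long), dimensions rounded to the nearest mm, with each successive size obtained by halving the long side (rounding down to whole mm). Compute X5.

Let X0's short side be w mm. w · w√2 = 1.96 m² = 1,960,000 mm², so w ≈ 1177.3 mm and w√2 ≈ 1664.9 mm → X0 = 1177 × 1665 mm.
X1: ⌊1665/2⌋ × 1177 = 832 × 1177 mm
X2: ⌊1177/2⌋ × 832 = 588 × 832 mm
X3: ⌊832/2⌋ × 588 = 416 × 588 mm
X4: ⌊588/2⌋ × 416 = 294 × 416 mm
X5: ⌊416/2⌋ × 294 = 208 × 294 mm

208 × 294 mm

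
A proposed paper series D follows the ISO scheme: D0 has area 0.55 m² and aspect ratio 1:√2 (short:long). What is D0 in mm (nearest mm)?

Let the short side be w mm. Then w · w√2 = 0.55 m² = 550,000 mm².
w² = 550,000/√2, so w ≈ 623.6 mm; long side = w√2 ≈ 881.9 mm.

624 × 882 mm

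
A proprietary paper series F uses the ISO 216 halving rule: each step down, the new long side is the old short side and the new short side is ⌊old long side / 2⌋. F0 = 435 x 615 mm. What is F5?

76 × 108 mm

F1: ⌊615/2⌋ × 435 = 307 × 435 mm
F2: ⌊435/2⌋ × 307 = 217 × 307 mm
F3: ⌊307/2⌋ × 217 = 153 × 217 mm
F4: ⌊217/2⌋ × 153 = 108 × 153 mm
F5: ⌊153/2⌋ × 108 = 76 × 108 mm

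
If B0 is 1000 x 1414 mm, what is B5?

176 × 250 mm

B1: ⌊1414/2⌋ × 1000 = 707 × 1000 mm
B2: ⌊1000/2⌋ × 707 = 500 × 707 mm
B3: ⌊707/2⌋ × 500 = 353 × 500 mm
B4: ⌊500/2⌋ × 353 = 250 × 353 mm
B5: ⌊353/2⌋ × 250 = 176 × 250 mm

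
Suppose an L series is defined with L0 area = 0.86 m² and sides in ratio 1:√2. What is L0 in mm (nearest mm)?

780 × 1103 mm

Let the short side be w mm. Then w · w√2 = 0.86 m² = 860,000 mm².
w² = 860,000/√2, so w ≈ 779.8 mm; long side = w√2 ≈ 1102.8 mm.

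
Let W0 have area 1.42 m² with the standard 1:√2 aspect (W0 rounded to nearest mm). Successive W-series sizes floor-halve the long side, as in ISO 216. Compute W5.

177 × 250 mm

Let W0's short side be w mm. w · w√2 = 1.42 m² = 1,420,000 mm², so w ≈ 1002.0 mm and w√2 ≈ 1417.1 mm → W0 = 1002 × 1417 mm.
W1: ⌊1417/2⌋ × 1002 = 708 × 1002 mm
W2: ⌊1002/2⌋ × 708 = 501 × 708 mm
W3: ⌊708/2⌋ × 501 = 354 × 501 mm
W4: ⌊501/2⌋ × 354 = 250 × 354 mm
W5: ⌊354/2⌋ × 250 = 177 × 250 mm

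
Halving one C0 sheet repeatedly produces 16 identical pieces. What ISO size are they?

16 = 2^4, so 4 halving steps.
C0 → C1 → … → C4 after 4 steps.

C4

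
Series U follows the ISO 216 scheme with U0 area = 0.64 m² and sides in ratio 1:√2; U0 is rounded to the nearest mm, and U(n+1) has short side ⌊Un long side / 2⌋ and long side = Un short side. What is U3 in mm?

Let U0's short side be w mm. w · w√2 = 0.64 m² = 640,000 mm², so w ≈ 672.7 mm and w√2 ≈ 951.4 mm → U0 = 673 × 951 mm.
U1: ⌊951/2⌋ × 673 = 475 × 673 mm
U2: ⌊673/2⌋ × 475 = 336 × 475 mm
U3: ⌊475/2⌋ × 336 = 237 × 336 mm

237 × 336 mm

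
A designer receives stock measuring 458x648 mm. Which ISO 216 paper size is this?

Aspect ratio 648/458 ≈ 1.415 — close to the ISO √2 ≈ 1.414.
In the C-series (envelope sizes, between A and B): C2 = 458 × 648 mm.

C2 (458 × 648 mm)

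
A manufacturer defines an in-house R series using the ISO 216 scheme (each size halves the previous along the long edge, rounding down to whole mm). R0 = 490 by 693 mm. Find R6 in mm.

61 × 86 mm

R1 = 346 × 490 mm (from R0 by 1 halving).
R2: ⌊490/2⌋ × 346 = 245 × 346 mm
R3: ⌊346/2⌋ × 245 = 173 × 245 mm
R4: ⌊245/2⌋ × 173 = 122 × 173 mm
R5: ⌊173/2⌋ × 122 = 86 × 122 mm
R6: ⌊122/2⌋ × 86 = 61 × 86 mm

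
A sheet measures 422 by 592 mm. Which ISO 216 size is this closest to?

A2 (420 × 594 mm)

Aspect ratio 592/422 ≈ 1.403 — close to the ISO √2 ≈ 1.414.
In the A-series (A0 area = 1 m²): A2 = 420 × 594 mm.
Off by 4 mm total — nearest standard size.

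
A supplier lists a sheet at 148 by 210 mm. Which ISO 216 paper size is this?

A5 (148 × 210 mm)

Aspect ratio 210/148 ≈ 1.419 — close to the ISO √2 ≈ 1.414.
In the A-series (A0 area = 1 m²): A5 = 148 × 210 mm.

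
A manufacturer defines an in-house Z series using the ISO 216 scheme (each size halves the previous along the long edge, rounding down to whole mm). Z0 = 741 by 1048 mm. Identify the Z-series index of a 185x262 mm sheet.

Z4

Z0: 741 × 1048 mm
Z1: 524 × 741 mm
Z2: 370 × 524 mm
Z3: 262 × 370 mm
Z4: 185 × 262 mm
Z5: 131 × 185 mm
→ matches Z4.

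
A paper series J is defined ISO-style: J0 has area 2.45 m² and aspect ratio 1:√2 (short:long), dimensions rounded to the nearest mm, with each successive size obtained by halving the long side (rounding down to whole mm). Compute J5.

Let J0's short side be w mm. w · w√2 = 2.45 m² = 2,450,000 mm², so w ≈ 1316.2 mm and w√2 ≈ 1861.4 mm → J0 = 1316 × 1861 mm.
J1: ⌊1861/2⌋ × 1316 = 930 × 1316 mm
J2: ⌊1316/2⌋ × 930 = 658 × 930 mm
J3: ⌊930/2⌋ × 658 = 465 × 658 mm
J4: ⌊658/2⌋ × 465 = 329 × 465 mm
J5: ⌊465/2⌋ × 329 = 232 × 329 mm

232 × 329 mm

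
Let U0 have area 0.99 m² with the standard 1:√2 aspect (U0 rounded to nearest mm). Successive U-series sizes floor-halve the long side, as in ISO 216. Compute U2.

418 × 591 mm

Let U0's short side be w mm. w · w√2 = 0.99 m² = 990,000 mm², so w ≈ 836.7 mm and w√2 ≈ 1183.2 mm → U0 = 837 × 1183 mm.
U1: ⌊1183/2⌋ × 837 = 591 × 837 mm
U2: ⌊837/2⌋ × 591 = 418 × 591 mm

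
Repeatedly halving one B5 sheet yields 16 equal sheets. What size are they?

16 = 2^4, so 4 halving steps.
B5 → B6 → … → B9 after 4 steps.

B9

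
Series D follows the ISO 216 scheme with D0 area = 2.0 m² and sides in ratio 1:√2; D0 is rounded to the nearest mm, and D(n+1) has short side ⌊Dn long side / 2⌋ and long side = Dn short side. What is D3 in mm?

420 × 594 mm

Let D0's short side be w mm. w · w√2 = 2.0 m² = 2,000,000 mm², so w ≈ 1189.2 mm and w√2 ≈ 1681.8 mm → D0 = 1189 × 1682 mm.
D1: ⌊1682/2⌋ × 1189 = 841 × 1189 mm
D2: ⌊1189/2⌋ × 841 = 594 × 841 mm
D3: ⌊841/2⌋ × 594 = 420 × 594 mm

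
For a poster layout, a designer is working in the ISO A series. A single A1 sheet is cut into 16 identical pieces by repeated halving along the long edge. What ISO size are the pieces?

16 = 2^4, so 4 halving steps.
A1 → A2 → … → A5 after 4 steps.

A5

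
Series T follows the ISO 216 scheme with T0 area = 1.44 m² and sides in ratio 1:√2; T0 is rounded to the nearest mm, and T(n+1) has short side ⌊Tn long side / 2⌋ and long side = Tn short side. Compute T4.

Let T0's short side be w mm. w · w√2 = 1.44 m² = 1,440,000 mm², so w ≈ 1009.1 mm and w√2 ≈ 1427.0 mm → T0 = 1009 × 1427 mm.
T1: ⌊1427/2⌋ × 1009 = 713 × 1009 mm
T2: ⌊1009/2⌋ × 713 = 504 × 713 mm
T3: ⌊713/2⌋ × 504 = 356 × 504 mm
T4: ⌊504/2⌋ × 356 = 252 × 356 mm

252 × 356 mm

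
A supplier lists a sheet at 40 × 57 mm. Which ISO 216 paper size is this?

Aspect ratio 57/40 ≈ 1.425 — close to the ISO √2 ≈ 1.414.
In the C-series (envelope sizes, between A and B): C9 = 40 × 57 mm.

C9 (40 × 57 mm)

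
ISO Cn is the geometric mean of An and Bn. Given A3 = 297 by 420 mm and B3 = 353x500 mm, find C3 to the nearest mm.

Short side: √(297 · 353) = √104841 ≈ 323.8 → 324 mm
Long side: √(420 · 500) = √210000 ≈ 458.3 → 458 mm

324 × 458 mm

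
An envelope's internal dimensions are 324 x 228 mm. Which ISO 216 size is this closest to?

Aspect ratio 324/228 ≈ 1.421 — close to the ISO √2 ≈ 1.414.
In the C-series (envelope sizes, between A and B): C4 = 229 × 324 mm.
Off by 1 mm total — nearest standard size.

C4 (229 × 324 mm)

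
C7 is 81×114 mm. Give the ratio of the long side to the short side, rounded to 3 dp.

114 / 81 = 1.407
ISO 216 targets √2 ≈ 1.414; the -0.007 deviation is from mm rounding.

1.407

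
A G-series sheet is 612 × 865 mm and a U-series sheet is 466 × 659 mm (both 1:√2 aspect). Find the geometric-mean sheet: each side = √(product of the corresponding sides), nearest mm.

Short side: √(612 · 466) = √285192 ≈ 534.0 → 534 mm
Long side: √(865 · 659) = √570035 ≈ 755.0 → 755 mm

534 × 755 mm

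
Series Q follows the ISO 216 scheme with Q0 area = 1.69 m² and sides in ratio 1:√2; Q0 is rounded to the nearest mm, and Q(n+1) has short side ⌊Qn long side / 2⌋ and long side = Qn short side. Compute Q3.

Let Q0's short side be w mm. w · w√2 = 1.69 m² = 1,690,000 mm², so w ≈ 1093.2 mm and w√2 ≈ 1546.0 mm → Q0 = 1093 × 1546 mm.
Q1: ⌊1546/2⌋ × 1093 = 773 × 1093 mm
Q2: ⌊1093/2⌋ × 773 = 546 × 773 mm
Q3: ⌊773/2⌋ × 546 = 386 × 546 mm

386 × 546 mm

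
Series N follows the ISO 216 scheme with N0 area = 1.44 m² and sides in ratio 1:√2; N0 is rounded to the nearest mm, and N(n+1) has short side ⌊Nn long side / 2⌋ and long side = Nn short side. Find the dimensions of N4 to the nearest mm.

Let N0's short side be w mm. w · w√2 = 1.44 m² = 1,440,000 mm², so w ≈ 1009.1 mm and w√2 ≈ 1427.0 mm → N0 = 1009 × 1427 mm.
N1: ⌊1427/2⌋ × 1009 = 713 × 1009 mm
N2: ⌊1009/2⌋ × 713 = 504 × 713 mm
N3: ⌊713/2⌋ × 504 = 356 × 504 mm
N4: ⌊504/2⌋ × 356 = 252 × 356 mm

252 × 356 mm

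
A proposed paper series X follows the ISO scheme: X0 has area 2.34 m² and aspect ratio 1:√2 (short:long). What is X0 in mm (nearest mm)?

Let the short side be w mm. Then w · w√2 = 2.34 m² = 2,340,000 mm².
w² = 2,340,000/√2, so w ≈ 1286.3 mm; long side = w√2 ≈ 1819.1 mm.

1286 × 1819 mm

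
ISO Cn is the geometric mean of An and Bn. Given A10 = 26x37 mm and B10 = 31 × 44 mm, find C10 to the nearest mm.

Short side: √(26 · 31) = √806 ≈ 28.4 → 28 mm
Long side: √(37 · 44) = √1628 ≈ 40.3 → 40 mm

28 × 40 mm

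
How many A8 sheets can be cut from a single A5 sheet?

8

Each ISO step halves the sheet: 1 × A5 → 2 × A6 → 4 × A7 → 8 × A8
From A5 to A8 is 3 halving steps: 2^3 = 8.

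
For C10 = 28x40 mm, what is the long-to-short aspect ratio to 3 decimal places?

40 / 28 = 1.429
ISO 216 targets √2 ≈ 1.414; the +0.014 deviation is from mm rounding.

1.429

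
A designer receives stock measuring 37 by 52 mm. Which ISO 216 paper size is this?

A9 (37 × 52 mm)

Aspect ratio 52/37 ≈ 1.405 — close to the ISO √2 ≈ 1.414.
In the A-series (A0 area = 1 m²): A9 = 37 × 52 mm.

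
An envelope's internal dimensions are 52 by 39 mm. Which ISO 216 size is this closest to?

A9 (37 × 52 mm)

Aspect ratio 52/39 ≈ 1.333 (ISO target is √2 ≈ 1.414).
In the A-series (A0 area = 1 m²): A9 = 37 × 52 mm.
Off by 2 mm total — nearest standard size.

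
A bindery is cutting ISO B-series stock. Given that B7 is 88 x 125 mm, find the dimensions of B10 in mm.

31 × 44 mm

B8: ⌊125/2⌋ × 88 = 62 × 88 mm
B9: ⌊88/2⌋ × 62 = 44 × 62 mm
B10: ⌊62/2⌋ × 44 = 31 × 44 mm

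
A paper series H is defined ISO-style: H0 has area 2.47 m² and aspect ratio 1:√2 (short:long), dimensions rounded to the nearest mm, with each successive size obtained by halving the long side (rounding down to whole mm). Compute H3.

467 × 661 mm

Let H0's short side be w mm. w · w√2 = 2.47 m² = 2,470,000 mm², so w ≈ 1321.6 mm and w√2 ≈ 1869.0 mm → H0 = 1322 × 1869 mm.
H1: ⌊1869/2⌋ × 1322 = 934 × 1322 mm
H2: ⌊1322/2⌋ × 934 = 661 × 934 mm
H3: ⌊934/2⌋ × 661 = 467 × 661 mm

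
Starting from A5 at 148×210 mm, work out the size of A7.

A6: ⌊210/2⌋ × 148 = 105 × 148 mm
A7: ⌊148/2⌋ × 105 = 74 × 105 mm

74 × 105 mm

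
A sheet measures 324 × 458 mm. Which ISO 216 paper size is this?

C3 (324 × 458 mm)

Aspect ratio 458/324 ≈ 1.414 — close to the ISO √2 ≈ 1.414.
In the C-series (envelope sizes, between A and B): C3 = 324 × 458 mm.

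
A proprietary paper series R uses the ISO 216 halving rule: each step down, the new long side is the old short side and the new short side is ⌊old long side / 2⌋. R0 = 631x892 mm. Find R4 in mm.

157 × 223 mm

R1 = 446 × 631 mm (from R0 by 1 halving).
R2: ⌊631/2⌋ × 446 = 315 × 446 mm
R3: ⌊446/2⌋ × 315 = 223 × 315 mm
R4: ⌊315/2⌋ × 223 = 157 × 223 mm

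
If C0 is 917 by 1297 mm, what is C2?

C1: ⌊1297/2⌋ × 917 = 648 × 917 mm
C2: ⌊917/2⌋ × 648 = 458 × 648 mm

458 × 648 mm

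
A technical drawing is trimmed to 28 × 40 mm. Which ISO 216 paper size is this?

Aspect ratio 40/28 ≈ 1.429 — close to the ISO √2 ≈ 1.414.
In the C-series (envelope sizes, between A and B): C10 = 28 × 40 mm.

C10 (28 × 40 mm)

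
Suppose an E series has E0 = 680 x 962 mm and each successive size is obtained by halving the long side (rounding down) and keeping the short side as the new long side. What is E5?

E1 = 481 × 680 mm (from E0 by 1 halving).
E2: ⌊680/2⌋ × 481 = 340 × 481 mm
E3: ⌊481/2⌋ × 340 = 240 × 340 mm
E4: ⌊340/2⌋ × 240 = 170 × 240 mm
E5: ⌊240/2⌋ × 170 = 120 × 170 mm

120 × 170 mm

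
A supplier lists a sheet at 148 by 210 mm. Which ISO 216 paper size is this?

Aspect ratio 210/148 ≈ 1.419 — close to the ISO √2 ≈ 1.414.
In the A-series (A0 area = 1 m²): A5 = 148 × 210 mm.

A5 (148 × 210 mm)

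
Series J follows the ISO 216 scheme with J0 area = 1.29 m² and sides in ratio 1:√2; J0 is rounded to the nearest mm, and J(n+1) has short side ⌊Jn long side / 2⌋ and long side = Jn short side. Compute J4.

238 × 337 mm

Let J0's short side be w mm. w · w√2 = 1.29 m² = 1,290,000 mm², so w ≈ 955.1 mm and w√2 ≈ 1350.7 mm → J0 = 955 × 1351 mm.
J1: ⌊1351/2⌋ × 955 = 675 × 955 mm
J2: ⌊955/2⌋ × 675 = 477 × 675 mm
J3: ⌊675/2⌋ × 477 = 337 × 477 mm
J4: ⌊477/2⌋ × 337 = 238 × 337 mm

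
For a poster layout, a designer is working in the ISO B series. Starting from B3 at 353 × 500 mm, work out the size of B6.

125 × 176 mm

B4: ⌊500/2⌋ × 353 = 250 × 353 mm
B5: ⌊353/2⌋ × 250 = 176 × 250 mm
B6: ⌊250/2⌋ × 176 = 125 × 176 mm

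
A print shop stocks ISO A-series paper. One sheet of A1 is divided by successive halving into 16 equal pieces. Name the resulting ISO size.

A5

16 = 2^4, so 4 halving steps.
A1 → A2 → … → A5 after 4 steps.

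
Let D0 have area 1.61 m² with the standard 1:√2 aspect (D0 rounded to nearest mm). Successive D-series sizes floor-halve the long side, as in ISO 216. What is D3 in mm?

Let D0's short side be w mm. w · w√2 = 1.61 m² = 1,610,000 mm², so w ≈ 1067.0 mm and w√2 ≈ 1508.9 mm → D0 = 1067 × 1509 mm.
D1: ⌊1509/2⌋ × 1067 = 754 × 1067 mm
D2: ⌊1067/2⌋ × 754 = 533 × 754 mm
D3: ⌊754/2⌋ × 533 = 377 × 533 mm

377 × 533 mm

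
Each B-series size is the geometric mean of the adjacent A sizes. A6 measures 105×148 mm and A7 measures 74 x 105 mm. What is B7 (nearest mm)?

88 × 125 mm

Short side: √(105 · 74) = √7770 ≈ 88.1 → 88 mm
Long side: √(148 · 105) = √15540 ≈ 124.7 → 125 mm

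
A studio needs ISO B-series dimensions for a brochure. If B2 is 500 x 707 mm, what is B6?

B3: ⌊707/2⌋ × 500 = 353 × 500 mm
B4: ⌊500/2⌋ × 353 = 250 × 353 mm
B5: ⌊353/2⌋ × 250 = 176 × 250 mm
B6: ⌊250/2⌋ × 176 = 125 × 176 mm

125 × 176 mm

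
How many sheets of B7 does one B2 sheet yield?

32

Each ISO step halves the sheet: 1 × B2 → 2 × B3 → 4 × B4 → 8 × B5 → …
From B2 to B7 is 5 halving steps: 2^5 = 32.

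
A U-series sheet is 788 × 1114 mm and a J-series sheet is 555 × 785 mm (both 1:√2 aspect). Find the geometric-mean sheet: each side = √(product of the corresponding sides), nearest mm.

661 × 935 mm

Short side: √(788 · 555) = √437340 ≈ 661.3 → 661 mm
Long side: √(1114 · 785) = √874490 ≈ 935.1 → 935 mm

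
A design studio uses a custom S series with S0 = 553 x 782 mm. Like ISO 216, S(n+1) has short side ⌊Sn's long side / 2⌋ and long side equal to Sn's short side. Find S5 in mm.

S1 = 391 × 553 mm (from S0 by 1 halving).
S2: ⌊553/2⌋ × 391 = 276 × 391 mm
S3: ⌊391/2⌋ × 276 = 195 × 276 mm
S4: ⌊276/2⌋ × 195 = 138 × 195 mm
S5: ⌊195/2⌋ × 138 = 97 × 138 mm

97 × 138 mm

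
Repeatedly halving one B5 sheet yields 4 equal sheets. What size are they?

4 = 2^2, so 2 halving steps.
B5 → B6 → … → B7 after 2 steps.

B7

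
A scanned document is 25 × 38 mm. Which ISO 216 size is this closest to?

A10 (26 × 37 mm)

Aspect ratio 38/25 ≈ 1.520 (ISO target is √2 ≈ 1.414).
In the A-series (A0 area = 1 m²): A10 = 26 × 37 mm.
Off by 2 mm total — nearest standard size.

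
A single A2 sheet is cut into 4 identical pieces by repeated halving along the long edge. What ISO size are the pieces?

4 = 2^2, so 2 halving steps.
A2 → A3 → … → A4 after 2 steps.

A4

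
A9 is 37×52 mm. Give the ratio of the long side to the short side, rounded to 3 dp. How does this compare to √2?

52 / 37 = 1.405
ISO 216 targets √2 ≈ 1.414; the -0.009 deviation is from mm rounding.

1.405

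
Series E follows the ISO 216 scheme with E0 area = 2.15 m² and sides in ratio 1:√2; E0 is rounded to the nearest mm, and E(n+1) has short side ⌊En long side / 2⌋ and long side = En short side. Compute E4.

Let E0's short side be w mm. w · w√2 = 2.15 m² = 2,150,000 mm², so w ≈ 1233.0 mm and w√2 ≈ 1743.7 mm → E0 = 1233 × 1744 mm.
E1: ⌊1744/2⌋ × 1233 = 872 × 1233 mm
E2: ⌊1233/2⌋ × 872 = 616 × 872 mm
E3: ⌊872/2⌋ × 616 = 436 × 616 mm
E4: ⌊616/2⌋ × 436 = 308 × 436 mm

308 × 436 mm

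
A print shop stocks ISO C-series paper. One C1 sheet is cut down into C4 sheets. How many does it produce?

8

Each ISO step halves the sheet: 1 × C1 → 2 × C2 → 4 × C3 → 8 × C4
From C1 to C4 is 3 halving steps: 2^3 = 8.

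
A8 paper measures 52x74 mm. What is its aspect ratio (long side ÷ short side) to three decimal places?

1.423

74 / 52 = 1.423
ISO 216 targets √2 ≈ 1.414; the +0.009 deviation is from mm rounding.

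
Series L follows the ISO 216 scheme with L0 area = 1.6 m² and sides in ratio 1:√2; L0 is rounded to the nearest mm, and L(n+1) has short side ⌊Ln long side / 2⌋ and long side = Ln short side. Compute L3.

376 × 532 mm

Let L0's short side be w mm. w · w√2 = 1.6 m² = 1,600,000 mm², so w ≈ 1063.7 mm and w√2 ≈ 1504.2 mm → L0 = 1064 × 1504 mm.
L1: ⌊1504/2⌋ × 1064 = 752 × 1064 mm
L2: ⌊1064/2⌋ × 752 = 532 × 752 mm
L3: ⌊752/2⌋ × 532 = 376 × 532 mm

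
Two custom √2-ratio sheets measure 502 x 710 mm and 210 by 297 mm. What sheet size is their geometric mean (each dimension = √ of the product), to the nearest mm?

Short side: √(502 · 210) = √105420 ≈ 324.7 → 325 mm
Long side: √(710 · 297) = √210870 ≈ 459.2 → 459 mm

325 × 459 mm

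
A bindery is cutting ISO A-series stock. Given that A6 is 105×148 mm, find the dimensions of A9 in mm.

37 × 52 mm

A7: ⌊148/2⌋ × 105 = 74 × 105 mm
A8: ⌊105/2⌋ × 74 = 52 × 74 mm
A9: ⌊74/2⌋ × 52 = 37 × 52 mm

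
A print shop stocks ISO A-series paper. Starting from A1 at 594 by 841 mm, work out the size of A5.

148 × 210 mm

A2: ⌊841/2⌋ × 594 = 420 × 594 mm
A3: ⌊594/2⌋ × 420 = 297 × 420 mm
A4: ⌊420/2⌋ × 297 = 210 × 297 mm
A5: ⌊297/2⌋ × 210 = 148 × 210 mm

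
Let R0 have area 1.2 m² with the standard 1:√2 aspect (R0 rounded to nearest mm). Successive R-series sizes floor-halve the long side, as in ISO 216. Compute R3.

325 × 460 mm

Let R0's short side be w mm. w · w√2 = 1.2 m² = 1,200,000 mm², so w ≈ 921.2 mm and w√2 ≈ 1302.7 mm → R0 = 921 × 1303 mm.
R1: ⌊1303/2⌋ × 921 = 651 × 921 mm
R2: ⌊921/2⌋ × 651 = 460 × 651 mm
R3: ⌊651/2⌋ × 460 = 325 × 460 mm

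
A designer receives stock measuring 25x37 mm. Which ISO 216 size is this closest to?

Aspect ratio 37/25 ≈ 1.480 (ISO target is √2 ≈ 1.414).
In the A-series (A0 area = 1 m²): A10 = 26 × 37 mm.
Off by 1 mm total — nearest standard size.

A10 (26 × 37 mm)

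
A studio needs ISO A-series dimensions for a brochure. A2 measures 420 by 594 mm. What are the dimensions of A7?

A3: ⌊594/2⌋ × 420 = 297 × 420 mm
A4: ⌊420/2⌋ × 297 = 210 × 297 mm
A5: ⌊297/2⌋ × 210 = 148 × 210 mm
A6: ⌊210/2⌋ × 148 = 105 × 148 mm
A7: ⌊148/2⌋ × 105 = 74 × 105 mm

74 × 105 mm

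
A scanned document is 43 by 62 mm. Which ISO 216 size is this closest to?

B9 (44 × 62 mm)

Aspect ratio 62/43 ≈ 1.442 (ISO target is √2 ≈ 1.414).
In the B-series (B0 = 1000 × 1414 mm): B9 = 44 × 62 mm.
Off by 1 mm total — nearest standard size.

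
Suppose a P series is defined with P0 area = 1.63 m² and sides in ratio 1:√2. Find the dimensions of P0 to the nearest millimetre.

Let the short side be w mm. Then w · w√2 = 1.63 m² = 1,630,000 mm².
w² = 1,630,000/√2, so w ≈ 1073.6 mm; long side = w√2 ≈ 1518.3 mm.

1074 × 1518 mm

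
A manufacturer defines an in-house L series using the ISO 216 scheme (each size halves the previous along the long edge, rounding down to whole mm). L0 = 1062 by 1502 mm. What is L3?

L1: ⌊1502/2⌋ × 1062 = 751 × 1062 mm
L2: ⌊1062/2⌋ × 751 = 531 × 751 mm
L3: ⌊751/2⌋ × 531 = 375 × 531 mm

375 × 531 mm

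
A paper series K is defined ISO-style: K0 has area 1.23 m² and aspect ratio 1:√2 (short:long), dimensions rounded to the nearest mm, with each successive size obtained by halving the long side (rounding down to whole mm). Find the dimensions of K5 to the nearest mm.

164 × 233 mm

Let K0's short side be w mm. w · w√2 = 1.23 m² = 1,230,000 mm², so w ≈ 932.6 mm and w√2 ≈ 1318.9 mm → K0 = 933 × 1319 mm.
K1: ⌊1319/2⌋ × 933 = 659 × 933 mm
K2: ⌊933/2⌋ × 659 = 466 × 659 mm
K3: ⌊659/2⌋ × 466 = 329 × 466 mm
K4: ⌊466/2⌋ × 329 = 233 × 329 mm
K5: ⌊329/2⌋ × 233 = 164 × 233 mm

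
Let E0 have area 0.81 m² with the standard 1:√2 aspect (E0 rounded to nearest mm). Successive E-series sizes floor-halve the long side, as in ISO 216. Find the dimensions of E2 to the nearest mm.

378 × 535 mm

Let E0's short side be w mm. w · w√2 = 0.81 m² = 810,000 mm², so w ≈ 756.8 mm and w√2 ≈ 1070.3 mm → E0 = 757 × 1070 mm.
E1: ⌊1070/2⌋ × 757 = 535 × 757 mm
E2: ⌊757/2⌋ × 535 = 378 × 535 mm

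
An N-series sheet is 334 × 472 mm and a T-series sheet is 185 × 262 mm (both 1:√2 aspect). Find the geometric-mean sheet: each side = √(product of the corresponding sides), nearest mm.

Short side: √(334 · 185) = √61790 ≈ 248.6 → 249 mm
Long side: √(472 · 262) = √123664 ≈ 351.7 → 352 mm

249 × 352 mm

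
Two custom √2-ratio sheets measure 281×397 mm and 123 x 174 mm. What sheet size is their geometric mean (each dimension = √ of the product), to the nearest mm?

186 × 263 mm

Short side: √(281 · 123) = √34563 ≈ 185.9 → 186 mm
Long side: √(397 · 174) = √69078 ≈ 262.8 → 263 mm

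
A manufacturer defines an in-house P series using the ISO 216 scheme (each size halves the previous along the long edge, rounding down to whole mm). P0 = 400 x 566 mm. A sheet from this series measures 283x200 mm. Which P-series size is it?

P2

P0: 400 × 566 mm
P1: 283 × 400 mm
P2: 200 × 283 mm
P3: 141 × 200 mm
→ matches P2.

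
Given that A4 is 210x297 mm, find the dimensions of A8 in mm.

A5: ⌊297/2⌋ × 210 = 148 × 210 mm
A6: ⌊210/2⌋ × 148 = 105 × 148 mm
A7: ⌊148/2⌋ × 105 = 74 × 105 mm
A8: ⌊105/2⌋ × 74 = 52 × 74 mm

52 × 74 mm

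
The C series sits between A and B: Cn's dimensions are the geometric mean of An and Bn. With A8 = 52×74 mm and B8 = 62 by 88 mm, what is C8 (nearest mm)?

57 × 81 mm

Short side: √(52 · 62) = √3224 ≈ 56.8 → 57 mm
Long side: √(74 · 88) = √6512 ≈ 80.7 → 81 mm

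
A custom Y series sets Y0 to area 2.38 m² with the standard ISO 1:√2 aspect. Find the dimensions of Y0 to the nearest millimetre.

1297 × 1835 mm

Let the short side be w mm. Then w · w√2 = 2.38 m² = 2,380,000 mm².
w² = 2,380,000/√2, so w ≈ 1297.3 mm; long side = w√2 ≈ 1834.6 mm.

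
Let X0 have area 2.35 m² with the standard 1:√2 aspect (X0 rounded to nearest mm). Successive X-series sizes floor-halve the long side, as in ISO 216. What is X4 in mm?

322 × 455 mm

Let X0's short side be w mm. w · w√2 = 2.35 m² = 2,350,000 mm², so w ≈ 1289.1 mm and w√2 ≈ 1823.0 mm → X0 = 1289 × 1823 mm.
X1: ⌊1823/2⌋ × 1289 = 911 × 1289 mm
X2: ⌊1289/2⌋ × 911 = 644 × 911 mm
X3: ⌊911/2⌋ × 644 = 455 × 644 mm
X4: ⌊644/2⌋ × 455 = 322 × 455 mm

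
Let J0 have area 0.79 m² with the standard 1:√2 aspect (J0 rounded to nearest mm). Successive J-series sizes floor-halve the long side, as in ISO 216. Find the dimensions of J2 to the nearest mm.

Let J0's short side be w mm. w · w√2 = 0.79 m² = 790,000 mm², so w ≈ 747.4 mm and w√2 ≈ 1057.0 mm → J0 = 747 × 1057 mm.
J1: ⌊1057/2⌋ × 747 = 528 × 747 mm
J2: ⌊747/2⌋ × 528 = 373 × 528 mm

373 × 528 mm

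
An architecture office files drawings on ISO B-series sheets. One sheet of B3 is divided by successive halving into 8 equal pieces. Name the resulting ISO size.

B6

8 = 2^3, so 3 halving steps.
B3 → B4 → … → B6 after 3 steps.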